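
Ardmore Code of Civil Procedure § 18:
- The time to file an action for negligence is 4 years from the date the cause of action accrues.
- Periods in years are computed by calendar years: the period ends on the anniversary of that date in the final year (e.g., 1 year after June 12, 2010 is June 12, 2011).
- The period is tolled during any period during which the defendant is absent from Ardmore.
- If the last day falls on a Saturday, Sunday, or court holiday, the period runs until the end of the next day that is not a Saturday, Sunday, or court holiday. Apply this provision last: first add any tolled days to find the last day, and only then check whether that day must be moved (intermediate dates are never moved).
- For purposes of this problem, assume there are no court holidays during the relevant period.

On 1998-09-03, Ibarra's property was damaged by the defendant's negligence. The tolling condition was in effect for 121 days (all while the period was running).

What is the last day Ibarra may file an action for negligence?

January 2, 2003

4 years after 1998-09-03 is September 3, 2002.
Tolling adds 121 days: September 3, 2002 + 121 days = January 2, 2003.
January 2, 2003 is a Thursday and not a court holiday, so no extension applies.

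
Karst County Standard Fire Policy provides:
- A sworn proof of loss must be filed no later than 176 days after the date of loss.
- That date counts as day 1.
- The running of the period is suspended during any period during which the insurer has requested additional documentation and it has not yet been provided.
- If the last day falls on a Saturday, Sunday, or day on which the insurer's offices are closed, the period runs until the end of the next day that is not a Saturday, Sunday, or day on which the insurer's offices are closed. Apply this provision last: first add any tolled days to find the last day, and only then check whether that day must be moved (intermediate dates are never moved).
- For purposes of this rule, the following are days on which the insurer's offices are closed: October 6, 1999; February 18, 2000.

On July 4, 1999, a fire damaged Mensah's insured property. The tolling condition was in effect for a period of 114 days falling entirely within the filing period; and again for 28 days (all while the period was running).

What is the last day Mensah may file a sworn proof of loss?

Counting July 4, 1999 as day 1, day 176 is December 26, 1999.
Tolling adds 114 days: December 26, 1999 + 114 days = April 18, 2000.
Tolling adds 28 days: April 18, 2000 + 28 days = May 16, 2000.
May 16, 2000 is a Tuesday and not a day on which the insurer's offices are closed, so no extension applies.

May 16, 2000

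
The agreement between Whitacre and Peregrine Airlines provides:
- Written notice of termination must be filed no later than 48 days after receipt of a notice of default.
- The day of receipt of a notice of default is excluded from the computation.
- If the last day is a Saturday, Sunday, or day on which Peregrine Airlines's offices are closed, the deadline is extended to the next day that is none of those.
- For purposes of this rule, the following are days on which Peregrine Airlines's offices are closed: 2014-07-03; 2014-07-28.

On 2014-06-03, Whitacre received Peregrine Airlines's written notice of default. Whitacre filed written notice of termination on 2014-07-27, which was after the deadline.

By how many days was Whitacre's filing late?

48 days after 2014-06-03 is July 21, 2014.
July 21, 2014 is a Monday and not a day on which Peregrine Airlines's offices are closed, so no extension applies.
The deadline is July 21, 2014; from July 21, 2014 to July 27, 2014 is 6 days.

6 days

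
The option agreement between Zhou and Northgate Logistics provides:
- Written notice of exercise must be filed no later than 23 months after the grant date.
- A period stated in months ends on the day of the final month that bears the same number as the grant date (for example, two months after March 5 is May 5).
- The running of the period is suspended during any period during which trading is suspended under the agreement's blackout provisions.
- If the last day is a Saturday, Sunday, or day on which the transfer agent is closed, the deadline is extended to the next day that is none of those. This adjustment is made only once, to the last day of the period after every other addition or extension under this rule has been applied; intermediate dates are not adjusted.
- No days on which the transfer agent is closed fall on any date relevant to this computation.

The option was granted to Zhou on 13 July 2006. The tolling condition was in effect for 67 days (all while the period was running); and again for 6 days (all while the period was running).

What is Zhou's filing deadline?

August 25, 2008

23 months after 13 July 2006 is June 13, 2008.
Tolling adds 67 days: June 13, 2008 + 67 days = August 19, 2008.
Tolling adds 6 days: August 19, 2008 + 6 days = August 25, 2008.
August 25, 2008 is a Monday and not a day on which the transfer agent is closed, so no extension applies.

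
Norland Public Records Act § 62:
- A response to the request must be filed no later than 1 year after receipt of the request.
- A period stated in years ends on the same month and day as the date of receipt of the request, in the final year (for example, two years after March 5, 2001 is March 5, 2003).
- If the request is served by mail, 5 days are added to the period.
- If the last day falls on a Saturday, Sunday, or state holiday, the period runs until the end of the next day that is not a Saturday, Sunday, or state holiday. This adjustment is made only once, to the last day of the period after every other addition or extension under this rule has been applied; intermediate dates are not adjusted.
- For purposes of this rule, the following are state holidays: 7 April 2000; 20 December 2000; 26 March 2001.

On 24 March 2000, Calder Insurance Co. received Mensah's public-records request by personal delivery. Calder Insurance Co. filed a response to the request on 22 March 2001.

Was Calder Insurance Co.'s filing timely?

Yes

1 year after 24 March 2000 is March 24, 2001.
Service was not by mail, so no mail extension applies.
March 24, 2001 is Saturday; March 25, 2001 is Sunday; March 26, 2001 is a listed holiday. The next qualifying day is March 27, 2001.
The deadline is March 27, 2001; the filing on March 22, 2001 is on or before that date.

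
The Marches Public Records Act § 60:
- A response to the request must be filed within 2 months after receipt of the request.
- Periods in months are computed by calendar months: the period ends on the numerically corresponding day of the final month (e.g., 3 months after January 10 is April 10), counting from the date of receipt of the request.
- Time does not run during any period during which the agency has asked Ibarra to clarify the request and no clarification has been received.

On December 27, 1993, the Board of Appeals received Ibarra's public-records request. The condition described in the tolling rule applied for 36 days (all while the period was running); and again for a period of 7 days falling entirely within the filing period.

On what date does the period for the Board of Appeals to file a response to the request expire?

April 11, 1994

2 months after December 27, 1993 is February 27, 1994.
Tolling adds 36 days: February 27, 1994 + 36 days = April 4, 1994.
Tolling adds 7 days: April 4, 1994 + 7 days = April 11, 1994.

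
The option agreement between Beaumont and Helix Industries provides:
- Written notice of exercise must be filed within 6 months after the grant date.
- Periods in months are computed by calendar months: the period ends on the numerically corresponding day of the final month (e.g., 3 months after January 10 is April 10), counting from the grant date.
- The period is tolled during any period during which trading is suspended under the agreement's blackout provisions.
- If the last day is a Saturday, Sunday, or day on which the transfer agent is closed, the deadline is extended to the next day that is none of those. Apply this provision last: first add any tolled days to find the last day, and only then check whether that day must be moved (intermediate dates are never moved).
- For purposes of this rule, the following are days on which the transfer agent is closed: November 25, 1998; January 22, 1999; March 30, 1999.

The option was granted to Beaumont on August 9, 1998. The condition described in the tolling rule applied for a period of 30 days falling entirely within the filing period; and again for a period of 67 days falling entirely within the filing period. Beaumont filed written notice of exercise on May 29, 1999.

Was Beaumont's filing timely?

No

6 months after August 9, 1998 is February 9, 1999.
Tolling adds 30 days: February 9, 1999 + 30 days = March 11, 1999.
Tolling adds 67 days: March 11, 1999 + 67 days = May 17, 1999.
May 17, 1999 is a Monday and not a day on which the transfer agent is closed, so no extension applies.
The deadline is May 17, 1999; the filing on May 29, 1999 is after that date.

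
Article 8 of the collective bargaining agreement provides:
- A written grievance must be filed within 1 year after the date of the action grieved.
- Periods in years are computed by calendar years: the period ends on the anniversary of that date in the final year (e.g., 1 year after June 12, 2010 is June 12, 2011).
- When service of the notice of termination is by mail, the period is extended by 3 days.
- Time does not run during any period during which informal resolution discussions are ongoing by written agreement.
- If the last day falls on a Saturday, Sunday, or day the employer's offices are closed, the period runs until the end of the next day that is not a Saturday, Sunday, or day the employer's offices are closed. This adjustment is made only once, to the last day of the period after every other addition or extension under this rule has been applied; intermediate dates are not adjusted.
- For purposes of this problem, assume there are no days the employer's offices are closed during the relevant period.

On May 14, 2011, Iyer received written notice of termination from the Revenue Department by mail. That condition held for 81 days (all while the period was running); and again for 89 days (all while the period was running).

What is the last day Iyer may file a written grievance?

1 year after May 14, 2011 is May 14, 2012.
Service was by mail, adding 3 days: May 14, 2012 + 3 days = May 17, 2012.
Tolling adds 81 days: May 17, 2012 + 81 days = August 6, 2012.
Tolling adds 89 days: August 6, 2012 + 89 days = November 3, 2012.
November 3, 2012 is Saturday; November 4, 2012 is Sunday. The next qualifying day is November 5, 2012.

November 5, 2012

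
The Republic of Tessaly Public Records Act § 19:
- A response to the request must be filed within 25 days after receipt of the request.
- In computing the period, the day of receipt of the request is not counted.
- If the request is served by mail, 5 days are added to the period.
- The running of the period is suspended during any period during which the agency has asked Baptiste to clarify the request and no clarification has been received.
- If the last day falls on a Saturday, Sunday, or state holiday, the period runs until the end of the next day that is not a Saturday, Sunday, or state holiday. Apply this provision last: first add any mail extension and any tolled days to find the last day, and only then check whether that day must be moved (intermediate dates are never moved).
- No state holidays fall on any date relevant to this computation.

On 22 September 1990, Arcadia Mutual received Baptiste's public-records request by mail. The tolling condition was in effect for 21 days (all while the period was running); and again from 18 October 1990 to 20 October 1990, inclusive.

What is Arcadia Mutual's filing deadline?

25 days after 22 September 1990 is October 17, 1990.
Service was by mail, adding 5 days: October 17, 1990 + 5 days = October 22, 1990.
Tolling adds 21 days: October 22, 1990 + 21 days = November 12, 1990.
From October 18, 1990 through October 20, 1990 inclusive is 3 days; tolling adds 3 days: November 12, 1990 + 3 days = November 15, 1990.
November 15, 1990 is a Thursday and not a state holiday, so no extension applies.

November 15, 1990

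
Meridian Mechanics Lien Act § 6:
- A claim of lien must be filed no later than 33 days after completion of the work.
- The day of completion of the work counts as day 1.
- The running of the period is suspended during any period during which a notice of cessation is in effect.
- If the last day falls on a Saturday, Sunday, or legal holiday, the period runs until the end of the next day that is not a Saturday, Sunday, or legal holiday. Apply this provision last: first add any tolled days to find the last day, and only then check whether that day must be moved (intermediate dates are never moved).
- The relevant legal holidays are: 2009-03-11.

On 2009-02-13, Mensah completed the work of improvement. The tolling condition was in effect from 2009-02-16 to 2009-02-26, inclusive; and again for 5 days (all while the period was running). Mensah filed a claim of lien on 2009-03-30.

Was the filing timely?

Counting 2009-02-13 as day 1, day 33 is March 17, 2009.
From February 16, 2009 through February 26, 2009 inclusive is 11 days; tolling adds 11 days: March 17, 2009 + 11 days = March 28, 2009.
Tolling adds 5 days: March 28, 2009 + 5 days = April 2, 2009.
April 2, 2009 is a Thursday and not a legal holiday, so no extension applies.
The deadline is April 2, 2009; the filing on March 30, 2009 is on or before that date.

Yes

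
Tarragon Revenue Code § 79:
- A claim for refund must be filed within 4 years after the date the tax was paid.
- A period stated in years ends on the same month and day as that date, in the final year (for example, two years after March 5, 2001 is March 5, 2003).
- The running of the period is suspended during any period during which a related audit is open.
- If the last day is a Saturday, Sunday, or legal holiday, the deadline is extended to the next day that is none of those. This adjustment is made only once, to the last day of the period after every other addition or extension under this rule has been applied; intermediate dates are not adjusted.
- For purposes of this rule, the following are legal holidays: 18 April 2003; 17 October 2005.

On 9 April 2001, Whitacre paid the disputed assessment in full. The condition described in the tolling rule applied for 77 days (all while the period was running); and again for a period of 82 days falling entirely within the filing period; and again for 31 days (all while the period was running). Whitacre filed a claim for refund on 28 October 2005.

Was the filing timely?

4 years after 9 April 2001 is April 9, 2005.
Tolling adds 77 days: April 9, 2005 + 77 days = June 25, 2005.
Tolling adds 82 days: June 25, 2005 + 82 days = September 15, 2005.
Tolling adds 31 days: September 15, 2005 + 31 days = October 16, 2005.
October 16, 2005 is Sunday; October 17, 2005 is a listed holiday. The next qualifying day is October 18, 2005.
The deadline is October 18, 2005; the filing on October 28, 2005 is after that date.

No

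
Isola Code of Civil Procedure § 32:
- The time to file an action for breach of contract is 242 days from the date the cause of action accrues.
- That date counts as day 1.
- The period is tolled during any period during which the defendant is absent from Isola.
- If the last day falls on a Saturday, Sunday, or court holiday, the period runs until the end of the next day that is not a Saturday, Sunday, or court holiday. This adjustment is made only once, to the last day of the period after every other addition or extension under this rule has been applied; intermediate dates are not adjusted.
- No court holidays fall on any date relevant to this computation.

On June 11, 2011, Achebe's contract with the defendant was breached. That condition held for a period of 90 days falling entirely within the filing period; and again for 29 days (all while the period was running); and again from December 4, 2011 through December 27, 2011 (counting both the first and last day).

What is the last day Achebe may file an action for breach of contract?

June 29, 2012

Counting June 11, 2011 as day 1, day 242 is February 7, 2012.
Tolling adds 90 days: February 7, 2012 + 90 days = May 7, 2012.
Tolling adds 29 days: May 7, 2012 + 29 days = June 5, 2012.
From December 4, 2011 through December 27, 2011 inclusive is 24 days; tolling adds 24 days: June 5, 2012 + 24 days = June 29, 2012.
June 29, 2012 is a Friday and not a court holiday, so no extension applies.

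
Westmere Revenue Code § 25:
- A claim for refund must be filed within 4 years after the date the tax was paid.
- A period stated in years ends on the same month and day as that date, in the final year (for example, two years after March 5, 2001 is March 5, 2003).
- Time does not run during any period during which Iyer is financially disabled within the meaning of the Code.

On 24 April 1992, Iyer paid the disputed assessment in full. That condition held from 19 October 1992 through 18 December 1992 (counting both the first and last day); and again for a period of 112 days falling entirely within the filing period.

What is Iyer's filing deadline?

October 14, 1996

4 years after 24 April 1992 is April 24, 1996.
From October 19, 1992 through December 18, 1992 inclusive is 61 days; tolling adds 61 days: April 24, 1996 + 61 days = June 24, 1996.
Tolling adds 112 days: June 24, 1996 + 112 days = October 14, 1996.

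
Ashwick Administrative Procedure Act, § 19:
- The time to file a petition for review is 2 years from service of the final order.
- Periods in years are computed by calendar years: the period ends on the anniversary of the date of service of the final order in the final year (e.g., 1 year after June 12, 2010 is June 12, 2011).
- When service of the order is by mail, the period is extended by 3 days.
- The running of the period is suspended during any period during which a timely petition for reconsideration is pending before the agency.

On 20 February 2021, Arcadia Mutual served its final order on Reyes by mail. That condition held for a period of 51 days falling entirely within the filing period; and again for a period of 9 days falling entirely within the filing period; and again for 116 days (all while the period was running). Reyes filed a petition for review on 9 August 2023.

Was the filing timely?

Yes

2 years after 20 February 2021 is February 20, 2023.
Service was by mail, adding 3 days: February 20, 2023 + 3 days = February 23, 2023.
Tolling adds 51 days: February 23, 2023 + 51 days = April 15, 2023.
Tolling adds 9 days: April 15, 2023 + 9 days = April 24, 2023.
Tolling adds 116 days: April 24, 2023 + 116 days = August 18, 2023.
The deadline is August 18, 2023; the filing on August 9, 2023 is on or before that date.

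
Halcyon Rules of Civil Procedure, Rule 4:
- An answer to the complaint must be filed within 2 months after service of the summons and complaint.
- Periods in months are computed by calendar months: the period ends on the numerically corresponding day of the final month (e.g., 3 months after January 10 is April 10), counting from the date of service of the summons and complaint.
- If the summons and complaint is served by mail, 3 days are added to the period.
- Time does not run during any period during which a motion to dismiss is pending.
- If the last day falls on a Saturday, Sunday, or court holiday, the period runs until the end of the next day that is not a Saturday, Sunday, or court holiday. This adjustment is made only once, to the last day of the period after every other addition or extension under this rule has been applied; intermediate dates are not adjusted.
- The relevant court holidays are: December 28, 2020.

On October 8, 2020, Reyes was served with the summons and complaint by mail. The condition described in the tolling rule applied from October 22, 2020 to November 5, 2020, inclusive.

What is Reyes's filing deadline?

2 months after October 8, 2020 is December 8, 2020.
Service was by mail, adding 3 days: December 8, 2020 + 3 days = December 11, 2020.
From October 22, 2020 through November 5, 2020 inclusive is 15 days; tolling adds 15 days: December 11, 2020 + 15 days = December 26, 2020.
December 26, 2020 is Saturday; December 27, 2020 is Sunday; December 28, 2020 is a listed holiday. The next qualifying day is December 29, 2020.

December 29, 2020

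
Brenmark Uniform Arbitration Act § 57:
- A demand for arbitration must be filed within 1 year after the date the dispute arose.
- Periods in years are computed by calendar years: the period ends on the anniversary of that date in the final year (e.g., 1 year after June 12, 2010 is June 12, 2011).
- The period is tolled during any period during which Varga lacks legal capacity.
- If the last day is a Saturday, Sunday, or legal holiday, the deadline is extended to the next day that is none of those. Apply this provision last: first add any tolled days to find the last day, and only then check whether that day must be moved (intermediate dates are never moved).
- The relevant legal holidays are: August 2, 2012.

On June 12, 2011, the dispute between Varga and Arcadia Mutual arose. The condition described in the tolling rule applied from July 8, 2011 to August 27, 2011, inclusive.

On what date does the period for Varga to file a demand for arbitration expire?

1 year after June 12, 2011 is June 12, 2012.
From July 8, 2011 through August 27, 2011 inclusive is 51 days; tolling adds 51 days: June 12, 2012 + 51 days = August 2, 2012.
August 2, 2012 is a listed holiday. The next qualifying day is August 3, 2012.

August 3, 2012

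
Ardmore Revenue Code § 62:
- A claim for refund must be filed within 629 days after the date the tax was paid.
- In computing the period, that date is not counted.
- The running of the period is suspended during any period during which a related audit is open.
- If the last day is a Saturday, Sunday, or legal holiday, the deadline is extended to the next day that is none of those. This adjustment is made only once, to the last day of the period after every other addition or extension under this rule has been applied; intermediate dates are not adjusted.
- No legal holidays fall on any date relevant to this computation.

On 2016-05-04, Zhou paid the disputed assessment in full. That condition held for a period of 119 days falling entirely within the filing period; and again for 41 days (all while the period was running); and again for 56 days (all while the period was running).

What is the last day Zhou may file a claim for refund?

August 27, 2018

629 days after 2016-05-04 is January 23, 2018.
Tolling adds 119 days: January 23, 2018 + 119 days = May 22, 2018.
Tolling adds 41 days: May 22, 2018 + 41 days = July 2, 2018.
Tolling adds 56 days: July 2, 2018 + 56 days = August 27, 2018.
August 27, 2018 is a Monday and not a legal holiday, so no extension applies.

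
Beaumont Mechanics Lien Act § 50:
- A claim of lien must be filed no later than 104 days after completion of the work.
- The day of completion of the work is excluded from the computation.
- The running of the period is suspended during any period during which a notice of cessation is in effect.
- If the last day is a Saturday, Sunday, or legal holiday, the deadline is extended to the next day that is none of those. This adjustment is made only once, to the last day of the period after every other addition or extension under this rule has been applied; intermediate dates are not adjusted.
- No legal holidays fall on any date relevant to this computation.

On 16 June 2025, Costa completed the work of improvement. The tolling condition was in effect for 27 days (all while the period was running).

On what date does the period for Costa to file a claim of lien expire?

October 27, 2025

104 days after 16 June 2025 is September 28, 2025.
Tolling adds 27 days: September 28, 2025 + 27 days = October 25, 2025.
October 25, 2025 is Saturday; October 26, 2025 is Sunday. The next qualifying day is October 27, 2025.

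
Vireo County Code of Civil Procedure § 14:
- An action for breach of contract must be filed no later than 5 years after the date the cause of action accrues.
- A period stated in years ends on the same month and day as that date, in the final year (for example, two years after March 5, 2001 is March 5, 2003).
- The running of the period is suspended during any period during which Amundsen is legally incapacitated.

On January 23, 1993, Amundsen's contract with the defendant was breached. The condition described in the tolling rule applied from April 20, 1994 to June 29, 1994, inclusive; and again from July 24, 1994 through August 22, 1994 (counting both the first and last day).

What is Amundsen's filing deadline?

May 4, 1998

5 years after January 23, 1993 is January 23, 1998.
From April 20, 1994 through June 29, 1994 inclusive is 71 days; tolling adds 71 days: January 23, 1998 + 71 days = April 4, 1998.
From July 24, 1994 through August 22, 1994 inclusive is 30 days; tolling adds 30 days: April 4, 1998 + 30 days = May 4, 1998.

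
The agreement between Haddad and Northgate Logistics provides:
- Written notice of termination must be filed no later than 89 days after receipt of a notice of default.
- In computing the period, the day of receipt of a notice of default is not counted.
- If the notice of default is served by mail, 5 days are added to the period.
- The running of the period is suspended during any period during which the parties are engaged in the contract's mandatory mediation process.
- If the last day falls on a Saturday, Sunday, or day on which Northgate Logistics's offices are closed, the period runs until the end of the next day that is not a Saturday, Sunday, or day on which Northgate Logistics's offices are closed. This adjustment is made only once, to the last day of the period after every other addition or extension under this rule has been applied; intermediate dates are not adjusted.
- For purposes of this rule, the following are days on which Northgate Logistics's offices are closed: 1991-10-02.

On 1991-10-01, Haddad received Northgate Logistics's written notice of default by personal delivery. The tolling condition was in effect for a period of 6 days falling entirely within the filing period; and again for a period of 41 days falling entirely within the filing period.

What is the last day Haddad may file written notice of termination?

February 14, 1992

89 days after 1991-10-01 is December 29, 1991.
Service was not by mail, so no mail extension applies.
Tolling adds 6 days: December 29, 1991 + 6 days = January 4, 1992.
Tolling adds 41 days: January 4, 1992 + 41 days = February 14, 1992.
February 14, 1992 is a Friday and not a day on which Northgate Logistics's offices are closed, so no extension applies.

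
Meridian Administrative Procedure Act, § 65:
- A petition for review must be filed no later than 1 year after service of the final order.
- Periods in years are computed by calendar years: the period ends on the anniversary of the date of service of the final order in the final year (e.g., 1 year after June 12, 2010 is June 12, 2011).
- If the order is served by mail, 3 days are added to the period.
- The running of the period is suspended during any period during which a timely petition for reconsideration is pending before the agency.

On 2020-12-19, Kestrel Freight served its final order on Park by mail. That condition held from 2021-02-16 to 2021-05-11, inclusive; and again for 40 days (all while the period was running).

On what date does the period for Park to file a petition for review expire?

1 year after 2020-12-19 is December 19, 2021.
Service was by mail, adding 3 days: December 19, 2021 + 3 days = December 22, 2021.
From February 16, 2021 through May 11, 2021 inclusive is 85 days; tolling adds 85 days: December 22, 2021 + 85 days = March 17, 2022.
Tolling adds 40 days: March 17, 2022 + 40 days = April 26, 2022.

April 26, 2022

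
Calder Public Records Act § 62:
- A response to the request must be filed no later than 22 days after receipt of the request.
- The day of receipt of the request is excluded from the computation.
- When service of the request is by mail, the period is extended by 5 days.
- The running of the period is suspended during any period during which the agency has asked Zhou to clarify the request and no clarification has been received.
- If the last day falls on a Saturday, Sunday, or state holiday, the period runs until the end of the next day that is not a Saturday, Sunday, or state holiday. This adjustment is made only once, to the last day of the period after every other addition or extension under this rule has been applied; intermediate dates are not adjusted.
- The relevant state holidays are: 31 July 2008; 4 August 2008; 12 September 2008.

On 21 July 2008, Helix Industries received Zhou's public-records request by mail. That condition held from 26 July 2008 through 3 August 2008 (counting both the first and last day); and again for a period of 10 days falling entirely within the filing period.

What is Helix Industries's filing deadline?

September 5, 2008

22 days after 21 July 2008 is August 12, 2008.
Service was by mail, adding 5 days: August 12, 2008 + 5 days = August 17, 2008.
From July 26, 2008 through August 3, 2008 inclusive is 9 days; tolling adds 9 days: August 17, 2008 + 9 days = August 26, 2008.
Tolling adds 10 days: August 26, 2008 + 10 days = September 5, 2008.
September 5, 2008 is a Friday and not a state holiday, so no extension applies.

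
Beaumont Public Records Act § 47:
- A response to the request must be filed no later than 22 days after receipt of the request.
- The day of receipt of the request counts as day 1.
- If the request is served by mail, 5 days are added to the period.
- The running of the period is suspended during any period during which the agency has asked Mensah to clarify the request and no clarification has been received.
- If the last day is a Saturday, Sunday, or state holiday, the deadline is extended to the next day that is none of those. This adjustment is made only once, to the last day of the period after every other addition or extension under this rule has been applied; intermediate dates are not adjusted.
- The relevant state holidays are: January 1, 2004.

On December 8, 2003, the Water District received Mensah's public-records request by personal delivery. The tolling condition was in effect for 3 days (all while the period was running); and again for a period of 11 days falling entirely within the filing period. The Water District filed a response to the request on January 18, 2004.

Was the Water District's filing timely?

Counting December 8, 2003 as day 1, day 22 is December 29, 2003.
Service was not by mail, so no mail extension applies.
Tolling adds 3 days: December 29, 2003 + 3 days = January 1, 2004.
Tolling adds 11 days: January 1, 2004 + 11 days = January 12, 2004.
January 12, 2004 is a Monday and not a state holiday, so no extension applies.
The deadline is January 12, 2004; the filing on January 18, 2004 is after that date.

No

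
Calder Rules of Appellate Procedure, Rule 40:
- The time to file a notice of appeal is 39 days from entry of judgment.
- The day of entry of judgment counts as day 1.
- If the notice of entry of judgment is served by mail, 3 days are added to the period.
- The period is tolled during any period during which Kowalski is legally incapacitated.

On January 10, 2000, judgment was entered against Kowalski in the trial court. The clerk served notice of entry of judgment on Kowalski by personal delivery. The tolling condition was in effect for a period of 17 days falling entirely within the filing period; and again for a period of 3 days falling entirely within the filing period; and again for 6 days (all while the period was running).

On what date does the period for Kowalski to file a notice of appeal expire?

Counting January 10, 2000 as day 1, day 39 is February 17, 2000.
Service was not by mail, so no mail extension applies.
Tolling adds 17 days: February 17, 2000 + 17 days = March 5, 2000.
Tolling adds 3 days: March 5, 2000 + 3 days = March 8, 2000.
Tolling adds 6 days: March 8, 2000 + 6 days = March 14, 2000.

March 14, 2000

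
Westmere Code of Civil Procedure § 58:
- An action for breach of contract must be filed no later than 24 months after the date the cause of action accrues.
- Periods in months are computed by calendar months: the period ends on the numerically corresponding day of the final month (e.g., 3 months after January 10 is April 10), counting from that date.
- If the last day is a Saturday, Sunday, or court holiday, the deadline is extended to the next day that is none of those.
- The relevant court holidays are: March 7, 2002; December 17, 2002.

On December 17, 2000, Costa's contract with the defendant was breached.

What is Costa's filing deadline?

24 months after December 17, 2000 is December 17, 2002.
December 17, 2002 is a listed holiday. The next qualifying day is December 18, 2002.

December 18, 2002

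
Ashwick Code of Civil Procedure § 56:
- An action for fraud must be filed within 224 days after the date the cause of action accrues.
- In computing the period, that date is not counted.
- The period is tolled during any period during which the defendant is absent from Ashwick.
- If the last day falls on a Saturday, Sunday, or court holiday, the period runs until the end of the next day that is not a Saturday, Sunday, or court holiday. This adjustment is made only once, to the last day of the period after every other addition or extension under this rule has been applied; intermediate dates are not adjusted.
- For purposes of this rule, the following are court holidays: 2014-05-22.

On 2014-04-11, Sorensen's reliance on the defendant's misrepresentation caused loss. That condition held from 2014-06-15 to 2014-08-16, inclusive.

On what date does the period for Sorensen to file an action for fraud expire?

224 days after 2014-04-11 is November 21, 2014.
From June 15, 2014 through August 16, 2014 inclusive is 63 days; tolling adds 63 days: November 21, 2014 + 63 days = January 23, 2015.
January 23, 2015 is a Friday and not a court holiday, so no extension applies.

January 23, 2015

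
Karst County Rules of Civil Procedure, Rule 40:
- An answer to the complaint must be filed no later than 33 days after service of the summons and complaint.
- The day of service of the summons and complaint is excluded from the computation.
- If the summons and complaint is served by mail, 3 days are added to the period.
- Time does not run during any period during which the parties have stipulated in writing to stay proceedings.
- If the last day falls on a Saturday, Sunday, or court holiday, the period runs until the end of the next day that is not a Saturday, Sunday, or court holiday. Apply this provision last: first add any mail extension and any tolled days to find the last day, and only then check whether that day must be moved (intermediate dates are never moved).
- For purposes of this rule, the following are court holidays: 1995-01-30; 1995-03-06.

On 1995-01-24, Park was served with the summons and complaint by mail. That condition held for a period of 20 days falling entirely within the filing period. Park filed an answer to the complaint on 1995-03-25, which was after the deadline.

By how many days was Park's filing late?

33 days after 1995-01-24 is February 26, 1995.
Service was by mail, adding 3 days: February 26, 1995 + 3 days = March 1, 1995.
Tolling adds 20 days: March 1, 1995 + 20 days = March 21, 1995.
March 21, 1995 is a Tuesday and not a court holiday, so no extension applies.
The deadline is March 21, 1995; from March 21, 1995 to March 25, 1995 is 4 days.

4 days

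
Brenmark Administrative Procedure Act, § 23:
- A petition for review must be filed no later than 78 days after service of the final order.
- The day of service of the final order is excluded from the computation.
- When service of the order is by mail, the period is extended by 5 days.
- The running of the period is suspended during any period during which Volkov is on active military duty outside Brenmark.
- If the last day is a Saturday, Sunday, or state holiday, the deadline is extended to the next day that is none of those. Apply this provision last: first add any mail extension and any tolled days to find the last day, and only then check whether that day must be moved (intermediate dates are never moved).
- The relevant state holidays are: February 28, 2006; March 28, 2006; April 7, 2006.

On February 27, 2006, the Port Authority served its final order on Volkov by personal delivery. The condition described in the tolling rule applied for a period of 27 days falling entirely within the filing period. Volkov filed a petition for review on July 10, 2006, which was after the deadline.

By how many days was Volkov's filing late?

28 days

78 days after February 27, 2006 is May 16, 2006.
Service was not by mail, so no mail extension applies.
Tolling adds 27 days: May 16, 2006 + 27 days = June 12, 2006.
June 12, 2006 is a Monday and not a state holiday, so no extension applies.
The deadline is June 12, 2006; from June 12, 2006 to July 10, 2006 is 28 days.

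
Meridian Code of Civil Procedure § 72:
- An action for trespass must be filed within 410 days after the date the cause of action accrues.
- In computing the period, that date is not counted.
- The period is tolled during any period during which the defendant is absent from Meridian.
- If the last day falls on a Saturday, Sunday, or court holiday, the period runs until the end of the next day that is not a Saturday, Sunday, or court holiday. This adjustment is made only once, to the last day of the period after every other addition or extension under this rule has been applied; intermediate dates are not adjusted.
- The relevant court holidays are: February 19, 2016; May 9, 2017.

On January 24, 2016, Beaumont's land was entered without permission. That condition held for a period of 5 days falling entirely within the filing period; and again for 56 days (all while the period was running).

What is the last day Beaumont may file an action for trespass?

410 days after January 24, 2016 is March 9, 2017.
Tolling adds 5 days: March 9, 2017 + 5 days = March 14, 2017.
Tolling adds 56 days: March 14, 2017 + 56 days = May 9, 2017.
May 9, 2017 is a listed holiday. The next qualifying day is May 10, 2017.

May 10, 2017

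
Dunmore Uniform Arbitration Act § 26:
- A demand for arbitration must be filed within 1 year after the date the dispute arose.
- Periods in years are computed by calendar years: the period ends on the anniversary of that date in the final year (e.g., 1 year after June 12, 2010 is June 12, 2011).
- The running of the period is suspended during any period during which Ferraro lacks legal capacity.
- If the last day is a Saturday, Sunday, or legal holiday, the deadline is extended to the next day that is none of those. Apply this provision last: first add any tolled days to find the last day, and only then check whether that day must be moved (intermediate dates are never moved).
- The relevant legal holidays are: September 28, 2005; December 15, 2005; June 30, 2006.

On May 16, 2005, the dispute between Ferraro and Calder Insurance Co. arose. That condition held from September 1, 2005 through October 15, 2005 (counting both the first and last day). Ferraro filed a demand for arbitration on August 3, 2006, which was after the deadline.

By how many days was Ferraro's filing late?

1 year after May 16, 2005 is May 16, 2006.
From September 1, 2005 through October 15, 2005 inclusive is 45 days; tolling adds 45 days: May 16, 2006 + 45 days = June 30, 2006.
June 30, 2006 is a listed holiday; July 1, 2006 is Saturday; July 2, 2006 is Sunday. The next qualifying day is July 3, 2006.
The deadline is July 3, 2006; from July 3, 2006 to August 3, 2006 is 31 days.

31 days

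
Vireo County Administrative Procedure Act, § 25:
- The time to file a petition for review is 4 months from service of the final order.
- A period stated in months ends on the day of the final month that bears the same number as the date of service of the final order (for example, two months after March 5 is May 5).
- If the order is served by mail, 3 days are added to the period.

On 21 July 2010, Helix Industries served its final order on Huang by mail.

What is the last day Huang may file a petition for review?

4 months after 21 July 2010 is November 21, 2010.
Service was by mail, adding 3 days: November 21, 2010 + 3 days = November 24, 2010.

November 24, 2010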